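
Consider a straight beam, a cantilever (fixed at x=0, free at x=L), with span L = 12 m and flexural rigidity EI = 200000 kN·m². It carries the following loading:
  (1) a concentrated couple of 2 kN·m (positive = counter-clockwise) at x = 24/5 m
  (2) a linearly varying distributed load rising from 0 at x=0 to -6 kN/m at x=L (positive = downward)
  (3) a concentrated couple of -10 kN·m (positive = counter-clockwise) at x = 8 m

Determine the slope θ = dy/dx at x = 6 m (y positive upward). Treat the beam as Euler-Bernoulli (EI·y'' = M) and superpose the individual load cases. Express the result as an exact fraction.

Load 1 — applied couple M₀=2 kN·m at a=24/5 m (b=L-a=36/5):
  θ_1 = M₀a/EI  [x>a] = 2·(24/5)/200000 = 3/62500 rad
Load 2 — triangular load w₀=-6 kN/m (0→w₀ over full span):
  θ_2 = (w₀Lx²/4-w₀L²x/3-w₀x⁴/(24L))/EI = ((-6)·12·6²/4-(-6)·12²·6/3-(-6)·6⁴/(24·12))/200000 = 1107/200000 rad
Load 3 — applied couple M₀=-10 kN·m at a=8 m (b=L-a=4):
  θ_3 = M₀x/EI  [x≤a] = (-10)·6/200000 = -3/10000 rad
Superposition: θ = Σ θ_i = 5283/1000000 rad ≈ 0.005283 rad

θ(6) = 5283/1000000 rad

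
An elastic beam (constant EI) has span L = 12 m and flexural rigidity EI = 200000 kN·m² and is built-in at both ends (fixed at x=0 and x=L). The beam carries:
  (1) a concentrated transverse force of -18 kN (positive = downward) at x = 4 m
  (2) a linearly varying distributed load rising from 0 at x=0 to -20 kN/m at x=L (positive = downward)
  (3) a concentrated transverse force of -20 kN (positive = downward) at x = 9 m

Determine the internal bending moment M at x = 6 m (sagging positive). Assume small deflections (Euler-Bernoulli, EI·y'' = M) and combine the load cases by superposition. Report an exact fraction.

Load 1 — point force P=-18 kN at a=4 m (b=L-a=8):
  M_1 = Pa²(a+3b)(L-x)/L³ - Pa²b/L²  [x>a] = (-18)·4²·(4+3·8)·(12-6)/12³ - (-18)·4²·8/12² = -12 kN·m
Load 2 — triangular load w₀=-20 kN/m (0→w₀ over full span):
  M_2 = 3w₀Lx/20 - w₀L²/30 - w₀x³/(6L) = 3·(-20)·12·6/20 - (-20)·12²/30 - (-20)·6³/(6·12) = -60 kN·m
Load 3 — point force P=-20 kN at a=9 m (b=L-a=3):
  M_3 = Pb²(3a+b)x/L³ - Pab²/L²  [x≤a] = (-20)·3²·(3·9+3)·6/12³ - (-20)·9·3²/12² = -15/2 kN·m
Superposition: M = Σ M_i = -159/2 kN·m ≈ -79.500000 kN·m

M(6) = -159/2 kN·m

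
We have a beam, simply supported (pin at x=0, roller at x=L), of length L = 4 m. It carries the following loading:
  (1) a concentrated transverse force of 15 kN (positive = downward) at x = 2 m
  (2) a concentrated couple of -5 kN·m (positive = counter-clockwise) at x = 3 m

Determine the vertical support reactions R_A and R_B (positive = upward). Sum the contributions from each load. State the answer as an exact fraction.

Load 1 — point force P=15 kN at a=2 m (b=L-a=2):
  R_A = Pb/L = 15·2/4 = 15/2 kN
  R_B = Pa/L = 15·2/4 = 15/2 kN
Load 2 — applied couple M₀=-5 kN·m at a=3 m (b=L-a=1):
  R_A = M₀/L = (-5)/4 = -5/4 kN
  R_B = -M₀/L = -(-5)/4 = 5/4 kN
Superposition: R_A = 25/4 kN, R_B = 35/4 kN

R_A = 25/4 kN, R_B = 35/4 kN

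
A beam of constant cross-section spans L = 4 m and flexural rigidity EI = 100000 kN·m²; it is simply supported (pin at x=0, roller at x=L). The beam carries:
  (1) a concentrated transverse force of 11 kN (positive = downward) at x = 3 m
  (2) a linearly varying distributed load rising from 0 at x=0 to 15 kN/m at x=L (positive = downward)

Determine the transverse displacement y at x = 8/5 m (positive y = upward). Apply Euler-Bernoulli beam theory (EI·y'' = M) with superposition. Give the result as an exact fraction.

y(8/5) = -304597/937500000 m

Load 1 — point force P=11 kN at a=3 m (b=L-a=1):
  y_1 = -Pbx(L²-b²-x²)/(6LEI)  [x≤a] = -11·1·(8/5)·(4²-1²-(8/5)²)/(6·4·100000) = -3421/37500000 m
Load 2 — triangular load w₀=15 kN/m (0→w₀ over full span):
  y_2 = -w₀x(7L⁴-10L²x²+3x⁴)/(360LEI) = -15·(8/5)·(7·4⁴-10·4²·(8/5)²+3·(8/5)⁴)/(360·4·100000) = -2282/9765625 m
Superposition: y = Σ y_i = -304597/937500000 m ≈ -0.000325 m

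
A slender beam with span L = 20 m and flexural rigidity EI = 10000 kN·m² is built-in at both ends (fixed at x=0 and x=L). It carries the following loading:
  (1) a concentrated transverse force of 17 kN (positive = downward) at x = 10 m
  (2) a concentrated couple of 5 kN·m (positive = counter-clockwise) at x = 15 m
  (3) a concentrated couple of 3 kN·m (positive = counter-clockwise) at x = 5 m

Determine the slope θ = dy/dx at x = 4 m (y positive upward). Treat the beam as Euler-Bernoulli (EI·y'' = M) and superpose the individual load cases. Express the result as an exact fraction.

θ(4) = -32/3125 rad

Load 1 — point force P=17 kN at a=10 m (b=L-a=10):
  θ_1 = -Pb²x(2aL-(3a+b)x)/(2L³EI)  [x≤a] = -17·10²·4·(2·10·20-(3·10+10)·4)/(2·20³·10000) = -51/5000 rad
Load 2 — applied couple M₀=5 kN·m at a=15 m (b=L-a=5):
  θ_2 = (R_Ax²/2 - M_Ax)/EI  [x≤a] with R_A=9/32, M_A=25/16 = ((9/32)·4²/2 - (25/16)·4)/10000 = -1/2500 rad
Load 3 — applied couple M₀=3 kN·m at a=5 m (b=L-a=15):
  θ_3 = (R_Ax²/2 - M_Ax)/EI  [x≤a] with R_A=27/160, M_A=-9/16 = ((27/160)·4²/2 - (-9/16)·4)/10000 = 9/25000 rad
Superposition: θ = Σ θ_i = -32/3125 rad ≈ -0.010240 rad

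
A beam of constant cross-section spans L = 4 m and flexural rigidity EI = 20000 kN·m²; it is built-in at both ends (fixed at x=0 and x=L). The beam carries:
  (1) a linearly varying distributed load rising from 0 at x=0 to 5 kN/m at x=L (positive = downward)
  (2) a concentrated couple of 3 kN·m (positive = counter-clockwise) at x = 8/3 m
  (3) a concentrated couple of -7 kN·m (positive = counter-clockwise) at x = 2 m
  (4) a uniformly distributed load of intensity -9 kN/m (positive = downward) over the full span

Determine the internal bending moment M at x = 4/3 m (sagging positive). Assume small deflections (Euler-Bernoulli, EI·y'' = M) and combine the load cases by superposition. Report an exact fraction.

Load 1 — triangular load w₀=5 kN/m (0→w₀ over full span):
  M_1 = 3w₀Lx/20 - w₀L²/30 - w₀x³/(6L) = 3·5·4·(4/3)/20 - 5·4²/30 - 5·(4/3)³/(6·4) = 68/81 kN·m
Load 2 — applied couple M₀=3 kN·m at a=8/3 m (b=L-a=4/3):
  M_2 = R_Ax - M_A  [x≤a] with R_A=1, M_A=1 = 1·(4/3) - 1 = 1/3 kN·m
Load 3 — applied couple M₀=-7 kN·m at a=2 m (b=L-a=2):
  M_3 = R_Ax - M_A  [x≤a] with R_A=-21/8, M_A=-7/4 = (-21/8)·(4/3) - (-7/4) = -7/4 kN·m
Load 4 — uniform load w=-9 kN/m over full span:
  M_4 = wLx/2 - wL²/12 - wx²/2 = (-9)·4·(4/3)/2 - (-9)·4²/12 - (-9)·(4/3)²/2 = -4 kN·m
Superposition: M = Σ M_i = -1483/324 kN·m ≈ -4.577160 kN·m

M(4/3) = -1483/324 kN·m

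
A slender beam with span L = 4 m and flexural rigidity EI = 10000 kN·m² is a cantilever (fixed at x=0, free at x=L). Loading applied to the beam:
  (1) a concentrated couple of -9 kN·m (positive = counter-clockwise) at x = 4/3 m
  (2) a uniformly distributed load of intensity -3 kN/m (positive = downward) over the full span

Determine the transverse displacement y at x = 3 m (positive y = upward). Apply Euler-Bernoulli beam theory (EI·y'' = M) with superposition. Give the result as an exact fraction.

y(3) = 289/80000 m

Load 1 — applied couple M₀=-9 kN·m at a=4/3 m (b=L-a=8/3):
  y_1 = M₀a(2x-a)/(2EI)  [x>a] = (-9)·(4/3)·(2·3-(4/3))/(2·10000) = -7/2500 m
Load 2 — uniform load w=-3 kN/m over full span:
  y_2 = -wx²(x²-4Lx+6L²)/(24EI) = -(-3)·3²·(3²-4·4·3+6·4²)/(24·10000) = 513/80000 m
Superposition: y = Σ y_i = 289/80000 m ≈ 0.003612 m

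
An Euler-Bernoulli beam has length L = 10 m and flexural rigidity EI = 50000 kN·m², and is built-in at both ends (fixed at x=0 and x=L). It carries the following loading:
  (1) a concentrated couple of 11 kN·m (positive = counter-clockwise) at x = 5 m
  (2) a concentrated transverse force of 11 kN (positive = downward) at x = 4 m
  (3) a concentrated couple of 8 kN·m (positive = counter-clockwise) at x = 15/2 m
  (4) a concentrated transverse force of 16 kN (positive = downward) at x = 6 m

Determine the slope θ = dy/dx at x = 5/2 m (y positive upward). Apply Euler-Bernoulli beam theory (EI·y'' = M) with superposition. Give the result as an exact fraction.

θ(5/2) = -277/320000 rad

Load 1 — applied couple M₀=11 kN·m at a=5 m (b=L-a=5):
  θ_1 = (R_Ax²/2 - M_Ax)/EI  [x≤a] with R_A=33/20, M_A=11/4 = ((33/20)·(5/2)²/2 - (11/4)·(5/2))/50000 = -11/320000 rad
Load 2 — point force P=11 kN at a=4 m (b=L-a=6):
  θ_2 = -Pb²x(2aL-(3a+b)x)/(2L³EI)  [x≤a] = -11·6²·(5/2)·(2·4·10-(3·4+6)·(5/2))/(2·10³·50000) = -693/2000000 rad
Load 3 — applied couple M₀=8 kN·m at a=15/2 m (b=L-a=5/2):
  θ_3 = (R_Ax²/2 - M_Ax)/EI  [x≤a] with R_A=9/10, M_A=5/2 = ((9/10)·(5/2)²/2 - (5/2)·(5/2))/50000 = -11/160000 rad
Load 4 — point force P=16 kN at a=6 m (b=L-a=4):
  θ_4 = -Pb²x(2aL-(3a+b)x)/(2L³EI)  [x≤a] = -16·4²·(5/2)·(2·6·10-(3·6+4)·(5/2))/(2·10³·50000) = -13/31250 rad
Superposition: θ = Σ θ_i = -277/320000 rad ≈ -0.000866 rad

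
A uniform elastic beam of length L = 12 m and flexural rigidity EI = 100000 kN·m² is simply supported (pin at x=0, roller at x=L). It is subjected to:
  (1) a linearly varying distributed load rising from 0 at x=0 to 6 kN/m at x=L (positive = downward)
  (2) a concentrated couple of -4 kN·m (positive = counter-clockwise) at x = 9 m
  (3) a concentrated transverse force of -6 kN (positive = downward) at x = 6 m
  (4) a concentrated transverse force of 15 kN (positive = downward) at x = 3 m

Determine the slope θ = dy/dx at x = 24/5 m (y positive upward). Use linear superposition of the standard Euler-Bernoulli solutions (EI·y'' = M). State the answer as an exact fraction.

θ(24/5) = -325721/500000000 rad

Load 1 — triangular load w₀=6 kN/m (0→w₀ over full span):
  θ_1 = -w₀(7L⁴-30L²x²+15x⁴)/(360LEI) = -6·(7·12⁴-30·12²·(24/5)²+15·(24/5)⁴)/(360·12·100000) = -2907/3906250 rad
Load 2 — applied couple M₀=-4 kN·m at a=9 m (b=L-a=3):
  θ_2 = (M₀x²/(2L)+C₁)/EI  [x≤a] with C₁=M₀(3b²-L²)/(6L)=13/2 = ((-4)·(24/5)²/(2·12)+(13/2))/100000 = 133/5000000 rad
Load 3 — point force P=-6 kN at a=6 m (b=L-a=6):
  θ_3 = -Pb(L²-b²-3x²)/(6LEI)  [x≤a] = -(-6)·6·(12²-6²-3·(24/5)²)/(6·12·100000) = 243/1250000 rad
Load 4 — point force P=15 kN at a=3 m (b=L-a=9):
  θ_4 = -Pa(2L²-6Lx+3x²+a²)/(6LEI)  [x>a] = -15·3·(2·12²-6·12·(24/5)+3·(24/5)²+3²)/(6·12·100000) = -513/4000000 rad
Superposition: θ = Σ θ_i = -325721/500000000 rad ≈ -0.000651 rad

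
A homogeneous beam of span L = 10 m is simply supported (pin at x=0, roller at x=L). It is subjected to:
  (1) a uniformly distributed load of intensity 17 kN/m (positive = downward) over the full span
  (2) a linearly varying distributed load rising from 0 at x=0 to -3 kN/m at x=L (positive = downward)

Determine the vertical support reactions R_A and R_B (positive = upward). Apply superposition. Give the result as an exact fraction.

Load 1 — uniform load w=17 kN/m over full span:
  R_A = wL/2 = 17·10/2 = 85 kN
  R_B = wL/2 = 17·10/2 = 85 kN
Load 2 — triangular load w₀=-3 kN/m (0→w₀ over full span):
  R_A = w₀L/6 = (-3)·10/6 = -5 kN
  R_B = w₀L/3 = (-3)·10/3 = -10 kN
Superposition: R_A = 80 kN, R_B = 75 kN

R_A = 80 kN, R_B = 75 kN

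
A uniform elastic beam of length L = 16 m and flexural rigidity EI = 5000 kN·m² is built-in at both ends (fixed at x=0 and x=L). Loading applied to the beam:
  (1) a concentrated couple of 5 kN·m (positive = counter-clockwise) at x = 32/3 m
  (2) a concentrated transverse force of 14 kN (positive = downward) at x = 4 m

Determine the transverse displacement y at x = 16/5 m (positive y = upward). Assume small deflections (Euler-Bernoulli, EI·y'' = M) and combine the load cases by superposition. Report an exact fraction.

Load 1 — applied couple M₀=5 kN·m at a=32/3 m (b=L-a=16/3):
  y_1 = (R_Ax³/6 - M_Ax²/2)/EI  [x≤a] with R_A=5/12, M_A=5/3 = ((5/12)·(16/5)³/6 - (5/3)·(16/5)²/2)/5000 = -176/140625 m
Load 2 — point force P=14 kN at a=4 m (b=L-a=12):
  y_2 = -Pb²x²(3aL-(3a+b)x)/(6L³EI)  [x≤a] = -14·12²·(16/5)²·(3·4·16-(3·4+12)·(16/5))/(6·16³·5000) = -1512/78125 m
Superposition: y = Σ y_i = -14488/703125 m ≈ -0.020605 m

y(16/5) = -14488/703125 m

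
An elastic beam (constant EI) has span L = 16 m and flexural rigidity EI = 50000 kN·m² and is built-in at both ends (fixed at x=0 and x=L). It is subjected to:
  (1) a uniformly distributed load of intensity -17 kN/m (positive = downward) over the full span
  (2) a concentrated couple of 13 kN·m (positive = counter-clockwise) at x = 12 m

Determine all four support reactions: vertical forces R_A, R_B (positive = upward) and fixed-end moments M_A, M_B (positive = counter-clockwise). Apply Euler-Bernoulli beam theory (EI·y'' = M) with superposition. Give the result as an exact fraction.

Load 1 — uniform load w=-17 kN/m over full span:
  R_A = wL/2 = (-17)·16/2 = -136 kN
  M_A = wL²/12 = (-17)·16²/12 = -1088/3 kN·m
  R_B = wL/2 = (-17)·16/2 = -136 kN
  M_B = -wL²/12 = -(-17)·16²/12 = 1088/3 kN·m
Load 2 — applied couple M₀=13 kN·m at a=12 m (b=L-a=4):
  R_A = 6M₀ab/L³ = 6·13·12·4/16³ = 117/128 kN
  M_A = M₀b(2a-b)/L² = 13·4·(2·12-4)/16² = 65/16 kN·m
  R_B = -6M₀ab/L³ = -6·13·12·4/16³ = -117/128 kN
  M_B = M₀a(2b-a)/L² = 13·12·(2·4-12)/16² = -39/16 kN·m
Superposition: R_A = -17291/128 kN, M_A = -17213/48 kN·m, R_B = -17525/128 kN, M_B = 17291/48 kN·m

R_A = -17291/128 kN, M_A = -17213/48 kN·m, R_B = -17525/128 kN, M_B = 17291/48 kN·m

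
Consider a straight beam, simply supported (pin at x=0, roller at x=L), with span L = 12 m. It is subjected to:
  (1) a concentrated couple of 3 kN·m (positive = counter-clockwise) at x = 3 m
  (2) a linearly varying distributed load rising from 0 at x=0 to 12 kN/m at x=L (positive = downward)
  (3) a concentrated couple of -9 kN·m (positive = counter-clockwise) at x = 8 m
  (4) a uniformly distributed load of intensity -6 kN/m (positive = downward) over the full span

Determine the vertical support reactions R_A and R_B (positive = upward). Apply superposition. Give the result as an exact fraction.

Load 1 — applied couple M₀=3 kN·m at a=3 m (b=L-a=9):
  R_A = M₀/L = 3/12 = 1/4 kN
  R_B = -M₀/L = -3/12 = -1/4 kN
Load 2 — triangular load w₀=12 kN/m (0→w₀ over full span):
  R_A = w₀L/6 = 12·12/6 = 24 kN
  R_B = w₀L/3 = 12·12/3 = 48 kN
Load 3 — applied couple M₀=-9 kN·m at a=8 m (b=L-a=4):
  R_A = M₀/L = (-9)/12 = -3/4 kN
  R_B = -M₀/L = -(-9)/12 = 3/4 kN
Load 4 — uniform load w=-6 kN/m over full span:
  R_A = wL/2 = (-6)·12/2 = -36 kN
  R_B = wL/2 = (-6)·12/2 = -36 kN
Superposition: R_A = -25/2 kN, R_B = 25/2 kN

R_A = -25/2 kN, R_B = 25/2 kN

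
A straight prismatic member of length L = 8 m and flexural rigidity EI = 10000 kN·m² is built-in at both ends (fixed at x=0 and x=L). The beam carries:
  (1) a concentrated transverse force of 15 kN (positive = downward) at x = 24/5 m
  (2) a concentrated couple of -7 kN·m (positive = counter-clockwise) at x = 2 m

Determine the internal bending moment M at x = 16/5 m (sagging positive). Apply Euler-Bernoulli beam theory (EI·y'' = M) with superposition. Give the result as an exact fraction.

Load 1 — point force P=15 kN at a=24/5 m (b=L-a=16/5):
  M_1 = Pb²(3a+b)x/L³ - Pab²/L²  [x≤a] = 15·(16/5)²·(3·(24/5)+(16/5))·(16/5)/8³ - 15·(24/5)·(16/5)²/8² = 672/125 kN·m
Load 2 — applied couple M₀=-7 kN·m at a=2 m (b=L-a=6):
  M_2 = R_Ax - M_A - M₀  [x>a] with R_A=-63/64, M_A=21/16 = (-63/64)·(16/5) - (21/16) - (-7) = 203/80 kN·m
Superposition: M = Σ M_i = 15827/2000 kN·m ≈ 7.913500 kN·m

M(16/5) = 15827/2000 kN·m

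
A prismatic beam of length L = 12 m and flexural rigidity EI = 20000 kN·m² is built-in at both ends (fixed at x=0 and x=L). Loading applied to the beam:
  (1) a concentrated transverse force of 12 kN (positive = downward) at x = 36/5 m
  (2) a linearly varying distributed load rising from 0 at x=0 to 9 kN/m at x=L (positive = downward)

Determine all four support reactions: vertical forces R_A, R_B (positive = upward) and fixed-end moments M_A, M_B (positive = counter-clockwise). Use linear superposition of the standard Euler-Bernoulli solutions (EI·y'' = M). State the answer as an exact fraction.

R_A = 2553/125 kN, M_A = 7128/125 kN·m, R_B = 5697/125 kN, M_B = -10692/125 kN·m

Load 1 — point force P=12 kN at a=36/5 m (b=L-a=24/5):
  R_A = Pb²(3a+b)/L³ = 12·(24/5)²·(3·(36/5)+(24/5))/12³ = 528/125 kN
  M_A = Pab²/L² = 12·(36/5)·(24/5)²/12² = 1728/125 kN·m
  R_B = Pa²(a+3b)/L³ = 12·(36/5)²·((36/5)+3·(24/5))/12³ = 972/125 kN
  M_B = -Pa²b/L² = -12·(36/5)²·(24/5)/12² = -2592/125 kN·m
Load 2 — triangular load w₀=9 kN/m (0→w₀ over full span):
  R_A = 3w₀L/20 = 3·9·12/20 = 81/5 kN
  M_A = w₀L²/30 = 9·12²/30 = 216/5 kN·m
  R_B = 7w₀L/20 = 7·9·12/20 = 189/5 kN
  M_B = -w₀L²/20 = -9·12²/20 = -324/5 kN·m
Superposition: R_A = 2553/125 kN, M_A = 7128/125 kN·m, R_B = 5697/125 kN, M_B = -10692/125 kN·m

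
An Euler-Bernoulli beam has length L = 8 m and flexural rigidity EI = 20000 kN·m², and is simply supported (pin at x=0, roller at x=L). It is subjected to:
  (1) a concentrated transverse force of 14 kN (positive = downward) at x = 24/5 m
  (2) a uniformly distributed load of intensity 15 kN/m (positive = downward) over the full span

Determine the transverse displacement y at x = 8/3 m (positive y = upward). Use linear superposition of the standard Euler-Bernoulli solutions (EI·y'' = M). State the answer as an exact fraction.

Load 1 — point force P=14 kN at a=24/5 m (b=L-a=16/5):
  y_1 = -Pbx(L²-b²-x²)/(6LEI)  [x≤a] = -14·(16/5)·(8/3)·(8²-(16/5)²-(8/3)²)/(6·8·20000) = -36736/6328125 m
Load 2 — uniform load w=15 kN/m over full span:
  y_2 = -wx(L³-2Lx²+x³)/(24EI) = -15·(8/3)·(8³-2·8·(8/3)²+(8/3)³)/(24·20000) = -352/10125 m
Superposition: y = Σ y_i = -256736/6328125 m ≈ -0.040571 m

y(8/3) = -256736/6328125 m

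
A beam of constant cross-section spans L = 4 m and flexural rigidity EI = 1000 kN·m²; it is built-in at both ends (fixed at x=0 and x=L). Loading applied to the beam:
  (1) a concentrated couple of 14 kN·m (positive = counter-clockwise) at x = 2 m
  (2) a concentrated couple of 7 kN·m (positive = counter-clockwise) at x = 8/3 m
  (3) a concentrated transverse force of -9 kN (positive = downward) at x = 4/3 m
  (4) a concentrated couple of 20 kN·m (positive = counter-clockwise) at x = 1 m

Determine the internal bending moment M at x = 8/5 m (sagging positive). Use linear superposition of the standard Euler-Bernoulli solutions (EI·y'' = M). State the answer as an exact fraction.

M(8/5) = -233/60 kN·m

Load 1 — applied couple M₀=14 kN·m at a=2 m (b=L-a=2):
  M_1 = R_Ax - M_A  [x≤a] with R_A=21/4, M_A=7/2 = (21/4)·(8/5) - (7/2) = 49/10 kN·m
Load 2 — applied couple M₀=7 kN·m at a=8/3 m (b=L-a=4/3):
  M_2 = R_Ax - M_A  [x≤a] with R_A=7/3, M_A=7/3 = (7/3)·(8/5) - (7/3) = 7/5 kN·m
Load 3 — point force P=-9 kN at a=4/3 m (b=L-a=8/3):
  M_3 = Pa²(a+3b)(L-x)/L³ - Pa²b/L²  [x>a] = (-9)·(4/3)²·((4/3)+3·(8/3))·(4-(8/5))/4³ - (-9)·(4/3)²·(8/3)/4² = -44/15 kN·m
Load 4 — applied couple M₀=20 kN·m at a=1 m (b=L-a=3):
  M_4 = R_Ax - M_A - M₀  [x>a] with R_A=45/8, M_A=-15/4 = (45/8)·(8/5) - (-15/4) - 20 = -29/4 kN·m
Superposition: M = Σ M_i = -233/60 kN·m ≈ -3.883333 kN·m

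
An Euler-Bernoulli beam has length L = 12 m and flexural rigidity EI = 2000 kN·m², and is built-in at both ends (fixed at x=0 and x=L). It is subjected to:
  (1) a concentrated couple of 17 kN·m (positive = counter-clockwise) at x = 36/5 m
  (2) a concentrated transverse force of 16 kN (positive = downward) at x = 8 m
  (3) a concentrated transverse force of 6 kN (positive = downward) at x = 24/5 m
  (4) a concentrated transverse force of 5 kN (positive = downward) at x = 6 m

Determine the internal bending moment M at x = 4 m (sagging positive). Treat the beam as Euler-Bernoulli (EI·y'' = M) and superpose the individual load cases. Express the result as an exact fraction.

Load 1 — applied couple M₀=17 kN·m at a=36/5 m (b=L-a=24/5):
  M_1 = R_Ax - M_A  [x≤a] with R_A=51/25, M_A=136/25 = (51/25)·4 - (136/25) = 68/25 kN·m
Load 2 — point force P=16 kN at a=8 m (b=L-a=4):
  M_2 = Pb²(3a+b)x/L³ - Pab²/L²  [x≤a] = 16·4²·(3·8+4)·4/12³ - 16·8·4²/12² = 64/27 kN·m
Load 3 — point force P=6 kN at a=24/5 m (b=L-a=36/5):
  M_3 = Pb²(3a+b)x/L³ - Pab²/L²  [x≤a] = 6·(36/5)²·(3·(24/5)+(36/5))·4/12³ - 6·(24/5)·(36/5)²/12² = 648/125 kN·m
Load 4 — point force P=5 kN at a=6 m (b=L-a=6):
  M_4 = Pb²(3a+b)x/L³ - Pab²/L²  [x≤a] = 5·6²·(3·6+6)·4/12³ - 5·6·6²/12² = 5/2 kN·m
Superposition: M = Σ M_i = 86227/6750 kN·m ≈ 12.774370 kN·m

M(4) = 86227/6750 kN·m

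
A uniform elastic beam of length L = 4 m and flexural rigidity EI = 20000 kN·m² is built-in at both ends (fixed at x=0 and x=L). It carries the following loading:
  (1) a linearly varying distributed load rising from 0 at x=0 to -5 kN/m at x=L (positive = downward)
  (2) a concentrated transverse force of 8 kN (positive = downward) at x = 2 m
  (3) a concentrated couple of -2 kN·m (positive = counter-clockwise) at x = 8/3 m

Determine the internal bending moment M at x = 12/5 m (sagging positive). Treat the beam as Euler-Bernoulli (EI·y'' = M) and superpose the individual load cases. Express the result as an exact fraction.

Load 1 — triangular load w₀=-5 kN/m (0→w₀ over full span):
  M_1 = 3w₀Lx/20 - w₀L²/30 - w₀x³/(6L) = 3·(-5)·4·(12/5)/20 - (-5)·4²/30 - (-5)·(12/5)³/(6·4) = -124/75 kN·m
Load 2 — point force P=8 kN at a=2 m (b=L-a=2):
  M_2 = Pa²(a+3b)(L-x)/L³ - Pa²b/L²  [x>a] = 8·2²·(2+3·2)·(4-(12/5))/4³ - 8·2²·2/4² = 12/5 kN·m
Load 3 — applied couple M₀=-2 kN·m at a=8/3 m (b=L-a=4/3):
  M_3 = R_Ax - M_A  [x≤a] with R_A=-2/3, M_A=-2/3 = (-2/3)·(12/5) - (-2/3) = -14/15 kN·m
Superposition: M = Σ M_i = -14/75 kN·m ≈ -0.186667 kN·m

M(12/5) = -14/75 kN·m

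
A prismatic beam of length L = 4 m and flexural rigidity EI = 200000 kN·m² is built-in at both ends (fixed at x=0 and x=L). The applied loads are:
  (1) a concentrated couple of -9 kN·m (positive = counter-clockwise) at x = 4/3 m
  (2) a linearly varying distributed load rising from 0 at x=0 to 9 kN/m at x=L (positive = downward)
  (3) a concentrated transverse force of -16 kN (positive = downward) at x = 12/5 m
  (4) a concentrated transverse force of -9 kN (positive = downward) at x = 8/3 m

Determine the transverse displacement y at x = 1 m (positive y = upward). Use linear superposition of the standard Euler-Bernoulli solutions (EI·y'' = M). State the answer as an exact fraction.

y(1) = 61/11520000 m

Load 1 — applied couple M₀=-9 kN·m at a=4/3 m (b=L-a=8/3):
  y_1 = (R_Ax³/6 - M_Ax²/2)/EI  [x≤a] with R_A=-3, M_A=0 = ((-3)·1³/6 - 0·1²/2)/200000 = -1/400000 m
Load 2 — triangular load w₀=9 kN/m (0→w₀ over full span):
  y_2 = -w₀x²(L-x)²(x+2L)/(120LEI) = -9·1²·(4-1)²·(1+2·4)/(120·4·200000) = -243/32000000 m
Load 3 — point force P=-16 kN at a=12/5 m (b=L-a=8/5):
  y_3 = -Pb²x²(3aL-(3a+b)x)/(6L³EI)  [x≤a] = -(-16)·(8/5)²·1²·(3·(12/5)·4-(3·(12/5)+(8/5))·1)/(6·4³·200000) = 1/93750 m
Load 4 — point force P=-9 kN at a=8/3 m (b=L-a=4/3):
  y_4 = -Pb²x²(3aL-(3a+b)x)/(6L³EI)  [x≤a] = -(-9)·(4/3)²·1²·(3·(8/3)·4-(3·(8/3)+(4/3))·1)/(6·4³·200000) = 17/3600000 m
Superposition: y = Σ y_i = 61/11520000 m ≈ 0.000005 m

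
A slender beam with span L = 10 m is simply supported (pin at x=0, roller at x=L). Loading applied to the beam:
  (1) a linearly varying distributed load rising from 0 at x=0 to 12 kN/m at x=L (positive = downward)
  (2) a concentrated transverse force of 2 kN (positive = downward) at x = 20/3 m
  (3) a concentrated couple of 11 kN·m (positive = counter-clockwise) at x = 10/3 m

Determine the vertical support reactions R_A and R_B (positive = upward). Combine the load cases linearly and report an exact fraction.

Load 1 — triangular load w₀=12 kN/m (0→w₀ over full span):
  R_A = w₀L/6 = 12·10/6 = 20 kN
  R_B = w₀L/3 = 12·10/3 = 40 kN
Load 2 — point force P=2 kN at a=20/3 m (b=L-a=10/3):
  R_A = Pb/L = 2·(10/3)/10 = 2/3 kN
  R_B = Pa/L = 2·(20/3)/10 = 4/3 kN
Load 3 — applied couple M₀=11 kN·m at a=10/3 m (b=L-a=20/3):
  R_A = M₀/L = 11/10 kN
  R_B = -M₀/L = -11/10 kN
Superposition: R_A = 653/30 kN, R_B = 1207/30 kN

R_A = 653/30 kN, R_B = 1207/30 kN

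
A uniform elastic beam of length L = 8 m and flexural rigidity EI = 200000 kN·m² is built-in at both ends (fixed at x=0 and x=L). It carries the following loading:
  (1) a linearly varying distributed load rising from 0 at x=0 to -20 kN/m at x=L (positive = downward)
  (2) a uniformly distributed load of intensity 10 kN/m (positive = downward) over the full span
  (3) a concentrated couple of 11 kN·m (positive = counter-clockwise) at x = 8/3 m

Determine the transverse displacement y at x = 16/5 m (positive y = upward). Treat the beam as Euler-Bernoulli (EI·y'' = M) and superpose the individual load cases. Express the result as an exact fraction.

Load 1 — triangular load w₀=-20 kN/m (0→w₀ over full span):
  y_1 = -w₀x²(L-x)²(x+2L)/(120LEI) = -(-20)·(16/5)²·(8-(16/5))²·((16/5)+2·8)/(120·8·200000) = 4608/9765625 m
Load 2 — uniform load w=10 kN/m over full span:
  y_2 = -wx²(L-x)²/(24EI) = -10·(16/5)²·(8-(16/5))²/(24·200000) = -192/390625 m
Load 3 — applied couple M₀=11 kN·m at a=8/3 m (b=L-a=16/3):
  y_3 = (R_Ax³/6 - M_Ax²/2 - M₀(x-a)²/2)/EI  [x>a] with R_A=11/6, M_A=0 = ((11/6)·(16/5)³/6 - 0·(16/5)²/2 - 11·((16/5)-(8/3))²/2)/200000 = 33/781250 m
Superposition: y = Σ y_i = 441/19531250 m ≈ 0.000023 m

y(16/5) = 441/19531250 m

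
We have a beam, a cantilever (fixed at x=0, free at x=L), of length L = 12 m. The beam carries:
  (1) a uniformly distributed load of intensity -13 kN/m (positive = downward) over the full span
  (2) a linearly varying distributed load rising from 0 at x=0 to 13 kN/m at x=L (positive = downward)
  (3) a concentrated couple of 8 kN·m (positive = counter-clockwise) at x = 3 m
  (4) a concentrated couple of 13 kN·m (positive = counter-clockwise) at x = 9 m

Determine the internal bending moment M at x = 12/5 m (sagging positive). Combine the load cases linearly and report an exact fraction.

M(12/5) = 22593/125 kN·m

Load 1 — uniform load w=-13 kN/m over full span:
  M_1 = -w(L-x)²/2 = -(-13)·(12-(12/5))²/2 = 14976/25 kN·m
Load 2 — triangular load w₀=13 kN/m (0→w₀ over full span):
  M_2 = w₀Lx/2 - w₀L²/3 - w₀x³/(6L) = 13·12·(12/5)/2 - 13·12²/3 - 13·(12/5)³/(6·12) = -54912/125 kN·m
Load 3 — applied couple M₀=8 kN·m at a=3 m (b=L-a=9):
  M_3 = M₀  [x≤a] = 8 = 8 kN·m
Load 4 — applied couple M₀=13 kN·m at a=9 m (b=L-a=3):
  M_4 = M₀  [x≤a] = 13 = 13 kN·m
Superposition: M = Σ M_i = 22593/125 kN·m ≈ 180.744000 kN·m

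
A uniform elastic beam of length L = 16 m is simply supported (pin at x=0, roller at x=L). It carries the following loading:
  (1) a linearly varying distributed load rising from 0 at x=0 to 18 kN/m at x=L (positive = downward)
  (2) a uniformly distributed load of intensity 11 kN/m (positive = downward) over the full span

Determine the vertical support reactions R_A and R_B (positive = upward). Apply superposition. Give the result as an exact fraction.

R_A = 136 kN, R_B = 184 kN

Load 1 — triangular load w₀=18 kN/m (0→w₀ over full span):
  R_A = w₀L/6 = 18·16/6 = 48 kN
  R_B = w₀L/3 = 18·16/3 = 96 kN
Load 2 — uniform load w=11 kN/m over full span:
  R_A = wL/2 = 11·16/2 = 88 kN
  R_B = wL/2 = 11·16/2 = 88 kN
Superposition: R_A = 136 kN, R_B = 184 kN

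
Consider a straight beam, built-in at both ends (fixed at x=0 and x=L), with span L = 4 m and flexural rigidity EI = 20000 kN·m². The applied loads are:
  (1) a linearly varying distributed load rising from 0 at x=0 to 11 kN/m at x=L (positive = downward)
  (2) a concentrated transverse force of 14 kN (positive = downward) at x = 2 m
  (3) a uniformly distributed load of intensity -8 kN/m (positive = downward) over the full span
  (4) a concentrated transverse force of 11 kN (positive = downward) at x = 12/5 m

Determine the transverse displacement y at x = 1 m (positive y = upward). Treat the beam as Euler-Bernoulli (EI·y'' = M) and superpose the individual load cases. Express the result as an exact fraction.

y(1) = -17/128000 m

Load 1 — triangular load w₀=11 kN/m (0→w₀ over full span):
  y_1 = -w₀x²(L-x)²(x+2L)/(120LEI) = -11·1²·(4-1)²·(1+2·4)/(120·4·20000) = -297/3200000 m
Load 2 — point force P=14 kN at a=2 m (b=L-a=2):
  y_2 = -Pb²x²(3aL-(3a+b)x)/(6L³EI)  [x≤a] = -14·2²·1²·(3·2·4-(3·2+2)·1)/(6·4³·20000) = -7/60000 m
Load 3 — uniform load w=-8 kN/m over full span:
  y_3 = -wx²(L-x)²/(24EI) = -(-8)·1²·(4-1)²/(24·20000) = 3/20000 m
Load 4 — point force P=11 kN at a=12/5 m (b=L-a=8/5):
  y_4 = -Pb²x²(3aL-(3a+b)x)/(6L³EI)  [x≤a] = -11·(8/5)²·1²·(3·(12/5)·4-(3·(12/5)+(8/5))·1)/(6·4³·20000) = -11/150000 m
Superposition: y = Σ y_i = -17/128000 m ≈ -0.000133 m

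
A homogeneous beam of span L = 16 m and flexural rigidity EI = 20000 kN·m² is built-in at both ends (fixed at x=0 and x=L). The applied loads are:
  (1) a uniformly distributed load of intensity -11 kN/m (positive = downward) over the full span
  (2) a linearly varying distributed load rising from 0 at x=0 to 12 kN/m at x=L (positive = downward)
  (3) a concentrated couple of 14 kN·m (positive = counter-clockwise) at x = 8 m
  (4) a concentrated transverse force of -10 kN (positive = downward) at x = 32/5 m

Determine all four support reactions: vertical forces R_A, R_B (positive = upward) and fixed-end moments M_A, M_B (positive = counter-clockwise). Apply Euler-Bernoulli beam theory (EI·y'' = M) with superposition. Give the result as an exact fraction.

R_A = -25747/400 kN, M_A = -22771/150 kN·m, R_B = -10253/400 kN, M_B = 14989/150 kN·m

Load 1 — uniform load w=-11 kN/m over full span:
  R_A = wL/2 = (-11)·16/2 = -88 kN
  M_A = wL²/12 = (-11)·16²/12 = -704/3 kN·m
  R_B = wL/2 = (-11)·16/2 = -88 kN
  M_B = -wL²/12 = -(-11)·16²/12 = 704/3 kN·m
Load 2 — triangular load w₀=12 kN/m (0→w₀ over full span):
  R_A = 3w₀L/20 = 3·12·16/20 = 144/5 kN
  M_A = w₀L²/30 = 12·16²/30 = 512/5 kN·m
  R_B = 7w₀L/20 = 7·12·16/20 = 336/5 kN
  M_B = -w₀L²/20 = -12·16²/20 = -768/5 kN·m
Load 3 — applied couple M₀=14 kN·m at a=8 m (b=L-a=8):
  R_A = 6M₀ab/L³ = 6·14·8·8/16³ = 21/16 kN
  M_A = M₀b(2a-b)/L² = 14·8·(2·8-8)/16² = 7/2 kN·m
  R_B = -6M₀ab/L³ = -6·14·8·8/16³ = -21/16 kN
  M_B = M₀a(2b-a)/L² = 14·8·(2·8-8)/16² = 7/2 kN·m
Load 4 — point force P=-10 kN at a=32/5 m (b=L-a=48/5):
  R_A = Pb²(3a+b)/L³ = (-10)·(48/5)²·(3·(32/5)+(48/5))/16³ = -162/25 kN
  M_A = Pab²/L² = (-10)·(32/5)·(48/5)²/16² = -576/25 kN·m
  R_B = Pa²(a+3b)/L³ = (-10)·(32/5)²·((32/5)+3·(48/5))/16³ = -88/25 kN
  M_B = -Pa²b/L² = -(-10)·(32/5)²·(48/5)/16² = 384/25 kN·m
Superposition: R_A = -25747/400 kN, M_A = -22771/150 kN·m, R_B = -10253/400 kN, M_B = 14989/150 kN·m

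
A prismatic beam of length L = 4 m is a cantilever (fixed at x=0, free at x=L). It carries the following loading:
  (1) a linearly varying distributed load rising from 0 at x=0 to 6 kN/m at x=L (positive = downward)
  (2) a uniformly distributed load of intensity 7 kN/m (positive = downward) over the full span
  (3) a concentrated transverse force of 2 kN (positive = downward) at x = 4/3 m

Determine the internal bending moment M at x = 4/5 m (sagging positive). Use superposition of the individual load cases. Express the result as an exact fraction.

Load 1 — triangular load w₀=6 kN/m (0→w₀ over full span):
  M_1 = w₀Lx/2 - w₀L²/3 - w₀x³/(6L) = 6·4·(4/5)/2 - 6·4²/3 - 6·(4/5)³/(6·4) = -2816/125 kN·m
Load 2 — uniform load w=7 kN/m over full span:
  M_2 = -w(L-x)²/2 = -7·(4-(4/5))²/2 = -896/25 kN·m
Load 3 — point force P=2 kN at a=4/3 m (b=L-a=8/3):
  M_3 = -P(a-x)  [x≤a] = -2·((4/3)-(4/5)) = -16/15 kN·m
Superposition: M = Σ M_i = -22288/375 kN·m ≈ -59.434667 kN·m

M(4/5) = -22288/375 kN·m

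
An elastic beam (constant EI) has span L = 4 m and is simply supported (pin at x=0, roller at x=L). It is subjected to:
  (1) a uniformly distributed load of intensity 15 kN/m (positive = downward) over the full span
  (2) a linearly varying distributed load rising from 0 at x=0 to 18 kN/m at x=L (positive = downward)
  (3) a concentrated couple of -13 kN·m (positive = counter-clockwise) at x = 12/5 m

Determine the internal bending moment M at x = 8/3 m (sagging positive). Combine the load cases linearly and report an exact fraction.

Load 1 — uniform load w=15 kN/m over full span:
  M_1 = wx(L-x)/2 = 15·(8/3)·(4-(8/3))/2 = 80/3 kN·m
Load 2 — triangular load w₀=18 kN/m (0→w₀ over full span):
  M_2 = w₀Lx/6 - w₀x³/(6L) = 18·4·(8/3)/6 - 18·(8/3)³/(6·4) = 160/9 kN·m
Load 3 — applied couple M₀=-13 kN·m at a=12/5 m (b=L-a=8/5):
  M_3 = M₀x/L - M₀  [x>a] = (-13)·(8/3)/4 - (-13) = 13/3 kN·m
Superposition: M = Σ M_i = 439/9 kN·m ≈ 48.777778 kN·m

M(8/3) = 439/9 kN·m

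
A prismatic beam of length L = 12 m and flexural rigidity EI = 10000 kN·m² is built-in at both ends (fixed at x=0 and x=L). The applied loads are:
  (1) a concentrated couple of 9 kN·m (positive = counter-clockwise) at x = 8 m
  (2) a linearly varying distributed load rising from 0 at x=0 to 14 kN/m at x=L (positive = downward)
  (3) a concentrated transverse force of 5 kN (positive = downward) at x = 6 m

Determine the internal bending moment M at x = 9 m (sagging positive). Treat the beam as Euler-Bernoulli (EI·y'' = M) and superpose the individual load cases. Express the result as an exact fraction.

M(9) = 297/20 kN·m

Load 1 — applied couple M₀=9 kN·m at a=8 m (b=L-a=4):
  M_1 = R_Ax - M_A - M₀  [x>a] with R_A=1, M_A=3 = 1·9 - 3 - 9 = -3 kN·m
Load 2 — triangular load w₀=14 kN/m (0→w₀ over full span):
  M_2 = 3w₀Lx/20 - w₀L²/30 - w₀x³/(6L) = 3·14·12·9/20 - 14·12²/30 - 14·9³/(6·12) = 357/20 kN·m
Load 3 — point force P=5 kN at a=6 m (b=L-a=6):
  M_3 = Pa²(a+3b)(L-x)/L³ - Pa²b/L²  [x>a] = 5·6²·(6+3·6)·(12-9)/12³ - 5·6²·6/12² = 0 kN·m
Superposition: M = Σ M_i = 297/20 kN·m ≈ 14.850000 kN·m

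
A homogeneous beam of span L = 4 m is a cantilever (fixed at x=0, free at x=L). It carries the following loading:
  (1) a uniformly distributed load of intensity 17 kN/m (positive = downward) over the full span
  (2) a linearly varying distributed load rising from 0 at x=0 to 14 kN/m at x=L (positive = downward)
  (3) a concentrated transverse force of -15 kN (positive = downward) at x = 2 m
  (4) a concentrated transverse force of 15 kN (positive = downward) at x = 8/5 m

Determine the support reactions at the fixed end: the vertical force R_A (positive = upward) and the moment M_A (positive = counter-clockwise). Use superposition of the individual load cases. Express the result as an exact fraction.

Load 1 — uniform load w=17 kN/m over full span:
  R_A = wL = 17·4 = 68 kN
  M_A = wL²/2 = 17·4²/2 = 136 kN·m
Load 2 — triangular load w₀=14 kN/m (0→w₀ over full span):
  R_A = w₀L/2 = 14·4/2 = 28 kN
  M_A = w₀L²/3 = 14·4²/3 = 224/3 kN·m
Load 3 — point force P=-15 kN at a=2 m (b=L-a=2):
  R_A = P = (-15) = -15 kN
  M_A = Pa = (-15)·2 = -30 kN·m
Load 4 — point force P=15 kN at a=8/5 m (b=L-a=12/5):
  R_A = P = 15 kN
  M_A = Pa = 15·(8/5) = 24 kN·m
Superposition: R_A = 96 kN, M_A = 614/3 kN·m

R_A = 96 kN, M_A = 614/3 kN·m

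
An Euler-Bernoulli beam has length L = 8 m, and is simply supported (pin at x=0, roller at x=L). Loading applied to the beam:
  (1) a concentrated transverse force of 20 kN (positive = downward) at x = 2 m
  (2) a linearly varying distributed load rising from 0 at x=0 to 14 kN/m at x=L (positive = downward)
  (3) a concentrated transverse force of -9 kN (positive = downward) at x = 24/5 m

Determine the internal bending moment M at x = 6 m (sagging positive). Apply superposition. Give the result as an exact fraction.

M(6) = 241/5 kN·m

Load 1 — point force P=20 kN at a=2 m (b=L-a=6):
  M_1 = Pa(L-x)/L  [x>a] = 20·2·(8-6)/8 = 10 kN·m
Load 2 — triangular load w₀=14 kN/m (0→w₀ over full span):
  M_2 = w₀Lx/6 - w₀x³/(6L) = 14·8·6/6 - 14·6³/(6·8) = 49 kN·m
Load 3 — point force P=-9 kN at a=24/5 m (b=L-a=16/5):
  M_3 = Pa(L-x)/L  [x>a] = (-9)·(24/5)·(8-6)/8 = -54/5 kN·m
Superposition: M = Σ M_i = 241/5 kN·m ≈ 48.200000 kN·m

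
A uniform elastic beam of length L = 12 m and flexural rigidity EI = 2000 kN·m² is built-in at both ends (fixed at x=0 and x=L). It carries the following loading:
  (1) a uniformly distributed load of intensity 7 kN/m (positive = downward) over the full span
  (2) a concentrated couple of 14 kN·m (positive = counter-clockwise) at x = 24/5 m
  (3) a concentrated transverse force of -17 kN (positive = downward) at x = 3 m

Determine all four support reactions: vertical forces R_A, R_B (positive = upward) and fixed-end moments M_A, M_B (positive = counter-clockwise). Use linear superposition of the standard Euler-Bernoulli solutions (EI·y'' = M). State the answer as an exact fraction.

Load 1 — uniform load w=7 kN/m over full span:
  R_A = wL/2 = 7·12/2 = 42 kN
  M_A = wL²/12 = 7·12²/12 = 84 kN·m
  R_B = wL/2 = 7·12/2 = 42 kN
  M_B = -wL²/12 = -7·12²/12 = -84 kN·m
Load 2 — applied couple M₀=14 kN·m at a=24/5 m (b=L-a=36/5):
  R_A = 6M₀ab/L³ = 6·14·(24/5)·(36/5)/12³ = 42/25 kN
  M_A = M₀b(2a-b)/L² = 14·(36/5)·(2·(24/5)-(36/5))/12² = 42/25 kN·m
  R_B = -6M₀ab/L³ = -6·14·(24/5)·(36/5)/12³ = -42/25 kN
  M_B = M₀a(2b-a)/L² = 14·(24/5)·(2·(36/5)-(24/5))/12² = 112/25 kN·m
Load 3 — point force P=-17 kN at a=3 m (b=L-a=9):
  R_A = Pb²(3a+b)/L³ = (-17)·9²·(3·3+9)/12³ = -459/32 kN
  M_A = Pab²/L² = (-17)·3·9²/12² = -459/16 kN·m
  R_B = Pa²(a+3b)/L³ = (-17)·3²·(3+3·9)/12³ = -85/32 kN
  M_B = -Pa²b/L² = -(-17)·3²·9/12² = 153/16 kN·m
Superposition: R_A = 23469/800 kN, M_A = 22797/400 kN·m, R_B = 30131/800 kN, M_B = -27983/400 kN·m

R_A = 23469/800 kN, M_A = 22797/400 kN·m, R_B = 30131/800 kN, M_B = -27983/400 kN·m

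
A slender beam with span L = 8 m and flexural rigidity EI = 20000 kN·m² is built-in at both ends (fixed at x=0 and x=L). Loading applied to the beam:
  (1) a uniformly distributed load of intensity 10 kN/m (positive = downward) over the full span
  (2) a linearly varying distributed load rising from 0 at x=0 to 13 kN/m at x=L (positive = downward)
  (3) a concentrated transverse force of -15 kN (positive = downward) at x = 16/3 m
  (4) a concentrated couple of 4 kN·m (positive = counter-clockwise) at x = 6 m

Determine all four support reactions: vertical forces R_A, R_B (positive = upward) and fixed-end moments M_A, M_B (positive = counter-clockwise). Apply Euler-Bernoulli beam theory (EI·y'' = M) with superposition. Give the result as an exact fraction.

R_A = 37637/720 kN, M_A = 13217/180 kN·m, R_B = 46603/720 kN, M_B = -14023/180 kN·m

Load 1 — uniform load w=10 kN/m over full span:
  R_A = wL/2 = 10·8/2 = 40 kN
  M_A = wL²/12 = 10·8²/12 = 160/3 kN·m
  R_B = wL/2 = 10·8/2 = 40 kN
  M_B = -wL²/12 = -10·8²/12 = -160/3 kN·m
Load 2 — triangular load w₀=13 kN/m (0→w₀ over full span):
  R_A = 3w₀L/20 = 3·13·8/20 = 78/5 kN
  M_A = w₀L²/30 = 13·8²/30 = 416/15 kN·m
  R_B = 7w₀L/20 = 7·13·8/20 = 182/5 kN
  M_B = -w₀L²/20 = -13·8²/20 = -208/5 kN·m
Load 3 — point force P=-15 kN at a=16/3 m (b=L-a=8/3):
  R_A = Pb²(3a+b)/L³ = (-15)·(8/3)²·(3·(16/3)+(8/3))/8³ = -35/9 kN
  M_A = Pab²/L² = (-15)·(16/3)·(8/3)²/8² = -80/9 kN·m
  R_B = Pa²(a+3b)/L³ = (-15)·(16/3)²·((16/3)+3·(8/3))/8³ = -100/9 kN
  M_B = -Pa²b/L² = -(-15)·(16/3)²·(8/3)/8² = 160/9 kN·m
Load 4 — applied couple M₀=4 kN·m at a=6 m (b=L-a=2):
  R_A = 6M₀ab/L³ = 6·4·6·2/8³ = 9/16 kN
  M_A = M₀b(2a-b)/L² = 4·2·(2·6-2)/8² = 5/4 kN·m
  R_B = -6M₀ab/L³ = -6·4·6·2/8³ = -9/16 kN
  M_B = M₀a(2b-a)/L² = 4·6·(2·2-6)/8² = -3/4 kN·m
Superposition: R_A = 37637/720 kN, M_A = 13217/180 kN·m, R_B = 46603/720 kN, M_B = -14023/180 kN·m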